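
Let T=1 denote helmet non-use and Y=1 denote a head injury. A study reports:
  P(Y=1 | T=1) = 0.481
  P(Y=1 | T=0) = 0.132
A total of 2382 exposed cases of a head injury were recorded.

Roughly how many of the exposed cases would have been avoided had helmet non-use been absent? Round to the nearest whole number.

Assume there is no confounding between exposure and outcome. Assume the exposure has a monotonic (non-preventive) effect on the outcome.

about 1728 cases

Let p₁ = 0.481, p₀ = 0.132.
PN = (p₁ − p₀)/p₁ = (0.481 − 0.132) / 0.481 ≈ 0.72557.
Attributable cases ≈ PN × (exposed cases) = 0.72557 × 2382 ≈ 1728.31.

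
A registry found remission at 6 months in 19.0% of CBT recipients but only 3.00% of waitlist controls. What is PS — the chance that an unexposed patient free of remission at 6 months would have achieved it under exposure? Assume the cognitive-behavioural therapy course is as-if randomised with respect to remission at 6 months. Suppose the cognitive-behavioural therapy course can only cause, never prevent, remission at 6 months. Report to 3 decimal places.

PS ≈ 0.165

p₁ = 0.19, p₀ = 0.03.
Under exogeneity and monotonicity, PS = (p₁ − p₀) / (1 − p₀).
PS = (0.19 − 0.03) / (1 − 0.03) = 0.16 / 0.97 ≈ 0.1649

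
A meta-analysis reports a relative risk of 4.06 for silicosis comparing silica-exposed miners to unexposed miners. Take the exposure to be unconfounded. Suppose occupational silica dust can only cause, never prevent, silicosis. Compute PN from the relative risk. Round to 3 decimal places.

PN ≈ 0.754

Under exogeneity and monotonicity, PN = (RR − 1) / RR = 1 − 1/RR.
PN = (4.06 − 1) / 4.06 = 3.06 / 4.06 ≈ 0.7537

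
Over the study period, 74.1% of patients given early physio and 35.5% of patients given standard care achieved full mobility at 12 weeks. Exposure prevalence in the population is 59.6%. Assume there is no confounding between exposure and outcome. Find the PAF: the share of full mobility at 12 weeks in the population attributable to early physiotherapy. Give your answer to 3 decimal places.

PAF ≈ 0.393

p₁ = 0.741, p₀ = 0.355.
Overall risk P(Y=1) = π·p₁ + (1−π)·p₀ = 0.596×0.741 + 0.404×0.355 = 0.58506.
Under exogeneity, PAF = [P(Y=1) − p₀] / P(Y=1).
PAF = (0.58506 − 0.355) / 0.58506 ≈ 0.3932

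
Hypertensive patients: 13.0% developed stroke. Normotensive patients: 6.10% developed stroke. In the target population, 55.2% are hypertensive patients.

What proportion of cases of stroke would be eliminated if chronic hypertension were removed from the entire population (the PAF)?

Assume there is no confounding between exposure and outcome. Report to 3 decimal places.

p₁ = 0.13, p₀ = 0.061.
Overall risk P(Y=1) = π·p₁ + (1−π)·p₀ = 0.552×0.13 + 0.448×0.061 = 0.099088.
Under exogeneity, PAF = [P(Y=1) − p₀] / P(Y=1).
PAF = (0.099088 − 0.061) / 0.099088 ≈ 0.3844

PAF ≈ 0.384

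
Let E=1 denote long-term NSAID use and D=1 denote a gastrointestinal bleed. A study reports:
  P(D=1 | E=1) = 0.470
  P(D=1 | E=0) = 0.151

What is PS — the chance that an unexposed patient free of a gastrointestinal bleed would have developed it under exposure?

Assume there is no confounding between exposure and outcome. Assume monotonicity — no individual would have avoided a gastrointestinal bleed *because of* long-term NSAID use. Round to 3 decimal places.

PS ≈ 0.376

Let p₁ = 0.47, p₀ = 0.151.
Under exogeneity and monotonicity, PS = (p₁ − p₀) / (1 − p₀).
PS = (0.47 − 0.151) / (1 − 0.151) = 0.319 / 0.849 ≈ 0.3757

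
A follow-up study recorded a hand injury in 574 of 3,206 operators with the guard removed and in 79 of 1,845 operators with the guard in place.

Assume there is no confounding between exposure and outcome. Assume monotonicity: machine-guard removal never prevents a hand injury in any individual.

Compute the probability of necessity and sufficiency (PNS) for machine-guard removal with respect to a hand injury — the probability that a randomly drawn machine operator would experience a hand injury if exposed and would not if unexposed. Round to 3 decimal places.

PNS ≈ 0.136

p₁ = P(outcome | exposed) = 574/3206 = 0.17904
p₀ = P(outcome | unexposed) = 79/1845 = 0.042818
Under exogeneity and monotonicity, PNS = p₁ − p₀.
PNS = 0.17904 − 0.042818 = 0.13622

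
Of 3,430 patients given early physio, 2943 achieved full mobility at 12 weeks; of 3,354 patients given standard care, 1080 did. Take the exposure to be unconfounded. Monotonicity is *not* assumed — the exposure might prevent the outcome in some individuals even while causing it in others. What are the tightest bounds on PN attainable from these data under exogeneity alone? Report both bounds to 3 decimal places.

p₁ = P(outcome | exposed) = 2943/3430 = 0.85802
p₀ = P(outcome | unexposed) = 1080/3354 = 0.322
Under exogeneity alone the bounds on PN are max{0,(p₁−p₀)/p₁} ≤ PN ≤ min{1,(1−p₀)/p₁}.
  lower = (p₁ − p₀)/p₁ = 0.53601 / 0.85802 ≈ 0.6247
  upper = min{1, (1 − p₀)/p₁} = 0.678 / 0.85802 ≈ 0.7902

0.625 ≤ PN ≤ 0.790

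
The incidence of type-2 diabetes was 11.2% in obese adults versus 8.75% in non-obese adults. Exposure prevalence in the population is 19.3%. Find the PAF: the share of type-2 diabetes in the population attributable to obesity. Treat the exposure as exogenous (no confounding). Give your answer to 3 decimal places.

p₁ = 0.112, p₀ = 0.0875.
Overall risk P(Y=1) = π·p₁ + (1−π)·p₀ = 0.193×0.112 + 0.807×0.0875 = 0.092228.
Under exogeneity, PAF = [P(Y=1) − p₀] / P(Y=1).
PAF = (0.092228 − 0.0875) / 0.092228 ≈ 0.0513

PAF ≈ 0.051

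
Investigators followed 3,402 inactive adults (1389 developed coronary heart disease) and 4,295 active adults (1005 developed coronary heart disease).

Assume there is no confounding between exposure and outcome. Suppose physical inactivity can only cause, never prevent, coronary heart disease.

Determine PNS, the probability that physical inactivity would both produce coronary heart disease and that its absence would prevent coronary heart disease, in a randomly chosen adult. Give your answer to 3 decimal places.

PNS ≈ 0.174

p₁ = P(outcome | exposed) = 1389/3402 = 0.40829
p₀ = P(outcome | unexposed) = 1005/4295 = 0.23399
Under exogeneity and monotonicity, PNS = p₁ − p₀.
PNS = 0.40829 − 0.23399 = 0.1743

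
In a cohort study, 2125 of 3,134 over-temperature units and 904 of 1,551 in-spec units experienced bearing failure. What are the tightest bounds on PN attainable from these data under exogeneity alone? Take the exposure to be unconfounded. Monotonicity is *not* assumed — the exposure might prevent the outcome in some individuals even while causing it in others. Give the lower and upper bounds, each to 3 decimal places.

p₁ = P(outcome | exposed) = 2125/3134 = 0.67805
p₀ = P(outcome | unexposed) = 904/1551 = 0.58285
Under exogeneity alone the bounds on PN are max{0,(p₁−p₀)/p₁} ≤ PN ≤ min{1,(1−p₀)/p₁}.
  lower = (p₁ − p₀)/p₁ = 0.095197 / 0.67805 ≈ 0.1404
  upper = min{1, (1 − p₀)/p₁} = 0.41715 / 0.67805 ≈ 0.6152

0.140 ≤ PN ≤ 0.615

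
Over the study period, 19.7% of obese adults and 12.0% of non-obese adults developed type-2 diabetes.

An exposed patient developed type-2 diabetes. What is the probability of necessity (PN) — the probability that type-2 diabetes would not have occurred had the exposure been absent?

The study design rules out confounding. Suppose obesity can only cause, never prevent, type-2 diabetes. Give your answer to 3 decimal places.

PN ≈ 0.391

p₁ = 0.197, p₀ = 0.12.
Under exogeneity and monotonicity, PN = (p₁ − p₀) / p₁.
PN = (0.197 − 0.12) / 0.197 = 0.077 / 0.197 ≈ 0.3909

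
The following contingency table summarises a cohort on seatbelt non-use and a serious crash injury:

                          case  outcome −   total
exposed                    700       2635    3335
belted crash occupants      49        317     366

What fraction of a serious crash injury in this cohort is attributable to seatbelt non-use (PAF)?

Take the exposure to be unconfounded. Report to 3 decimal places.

PAF ≈ 0.338

p₁ = P(outcome | exposed) = 700/3335 = 0.2099
p₀ = P(outcome | unexposed) = 49/366 = 0.13388
Exposure prevalence π = 3335/3701 = 0.90111; overall risk P(Y=1) = 0.20238.
Under exogeneity, PAF = [P(Y=1) − p₀]/P(Y=1).
PAF = (0.20238 − 0.13388) / 0.20238 ≈ 0.3385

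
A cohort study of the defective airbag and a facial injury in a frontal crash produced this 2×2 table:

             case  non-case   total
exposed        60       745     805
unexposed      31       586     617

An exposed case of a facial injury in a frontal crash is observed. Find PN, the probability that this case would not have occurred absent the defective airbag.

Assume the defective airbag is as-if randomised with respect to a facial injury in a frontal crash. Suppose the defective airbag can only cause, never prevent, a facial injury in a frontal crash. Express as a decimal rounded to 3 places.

PN ≈ 0.326

p₁ = P(outcome | exposed) = 60/805 = 0.074534
p₀ = P(outcome | unexposed) = 31/617 = 0.050243
Under exogeneity and monotonicity, PN = (p₁ − p₀)/p₁.
PN = (0.074534 − 0.050243) / 0.074534 ≈ 0.3259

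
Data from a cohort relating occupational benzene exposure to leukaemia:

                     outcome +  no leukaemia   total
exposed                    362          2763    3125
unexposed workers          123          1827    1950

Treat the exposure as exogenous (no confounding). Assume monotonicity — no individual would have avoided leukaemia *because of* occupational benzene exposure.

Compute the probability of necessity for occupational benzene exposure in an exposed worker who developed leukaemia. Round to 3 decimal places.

PN ≈ 0.455

p₁ = P(outcome | exposed) = 362/3125 = 0.11584
p₀ = P(outcome | unexposed) = 123/1950 = 0.063077
Under exogeneity and monotonicity, PN = (p₁ − p₀)/p₁.
PN = (0.11584 − 0.063077) / 0.11584 ≈ 0.4555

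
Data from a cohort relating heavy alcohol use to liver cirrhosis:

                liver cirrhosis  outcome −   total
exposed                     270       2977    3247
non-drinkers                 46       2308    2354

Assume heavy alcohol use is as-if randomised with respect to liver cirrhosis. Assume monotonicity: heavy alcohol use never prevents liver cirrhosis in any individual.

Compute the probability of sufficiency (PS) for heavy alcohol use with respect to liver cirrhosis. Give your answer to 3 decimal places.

PS ≈ 0.065

p₁ = P(outcome | exposed) = 270/3247 = 0.083154
p₀ = P(outcome | unexposed) = 46/2354 = 0.019541
Under exogeneity and monotonicity, PS = (p₁ − p₀) / (1 − p₀).
PS = (0.083154 − 0.019541) / (1 − 0.019541) = 0.063612 / 0.98046 ≈ 0.0649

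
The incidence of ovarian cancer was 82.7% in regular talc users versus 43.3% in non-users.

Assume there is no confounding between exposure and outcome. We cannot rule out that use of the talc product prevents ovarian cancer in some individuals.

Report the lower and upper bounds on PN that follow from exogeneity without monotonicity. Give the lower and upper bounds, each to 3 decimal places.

p₁ = 0.827, p₀ = 0.433.
Under exogeneity alone the bounds on PN are max{0,(p₁−p₀)/p₁} ≤ PN ≤ min{1,(1−p₀)/p₁}.
  lower = (p₁ − p₀)/p₁ = 0.394 / 0.827 ≈ 0.4764
  upper = min{1, (1 − p₀)/p₁} = 0.567 / 0.827 ≈ 0.6856

0.476 ≤ PN ≤ 0.686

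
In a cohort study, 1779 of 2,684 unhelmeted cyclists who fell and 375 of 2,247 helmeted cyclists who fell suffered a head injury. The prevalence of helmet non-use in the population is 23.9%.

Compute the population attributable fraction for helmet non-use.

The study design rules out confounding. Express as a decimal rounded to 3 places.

PAF ≈ 0.415

p₁ = P(outcome | exposed) = 1779/2684 = 0.66282
p₀ = P(outcome | unexposed) = 375/2247 = 0.16689
Overall risk P(Y=1) = π·p₁ + (1−π)·p₀ = 0.239×0.66282 + 0.761×0.16689 = 0.28542.
Under exogeneity, PAF = [P(Y=1) − p₀] / P(Y=1).
PAF = (0.28542 − 0.16689) / 0.28542 ≈ 0.4153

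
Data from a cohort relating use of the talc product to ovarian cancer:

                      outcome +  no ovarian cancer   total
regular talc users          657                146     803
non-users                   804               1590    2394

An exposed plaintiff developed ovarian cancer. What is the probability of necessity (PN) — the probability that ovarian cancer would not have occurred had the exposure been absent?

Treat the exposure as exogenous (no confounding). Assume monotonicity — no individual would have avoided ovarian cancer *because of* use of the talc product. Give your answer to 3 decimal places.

PN ≈ 0.590

p₁ = P(outcome | exposed) = 657/803 = 0.81818
p₀ = P(outcome | unexposed) = 804/2394 = 0.33584
Under exogeneity and monotonicity, PN = (p₁ − p₀) / p₁.
PN = (0.81818 − 0.33584) / 0.81818 = 0.48234 / 0.81818 ≈ 0.5895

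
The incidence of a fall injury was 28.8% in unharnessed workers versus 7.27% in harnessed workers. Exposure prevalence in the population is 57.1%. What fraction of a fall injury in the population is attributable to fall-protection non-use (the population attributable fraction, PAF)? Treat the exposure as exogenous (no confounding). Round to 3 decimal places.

PAF ≈ 0.628

p₁ = 0.288, p₀ = 0.0727.
Overall risk P(Y=1) = π·p₁ + (1−π)·p₀ = 0.571×0.288 + 0.429×0.0727 = 0.19564.
Under exogeneity, PAF = [P(Y=1) − p₀] / P(Y=1).
PAF = (0.19564 − 0.0727) / 0.19564 ≈ 0.6284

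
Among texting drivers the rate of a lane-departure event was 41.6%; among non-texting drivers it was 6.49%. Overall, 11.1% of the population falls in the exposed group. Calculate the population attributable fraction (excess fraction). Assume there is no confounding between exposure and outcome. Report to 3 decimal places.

p₁ = 0.416, p₀ = 0.0649.
Overall risk P(Y=1) = π·p₁ + (1−π)·p₀ = 0.111×0.416 + 0.889×0.0649 = 0.10387.
Under exogeneity, PAF = [P(Y=1) − p₀] / P(Y=1).
PAF = (0.10387 − 0.0649) / 0.10387 ≈ 0.3752

PAF ≈ 0.375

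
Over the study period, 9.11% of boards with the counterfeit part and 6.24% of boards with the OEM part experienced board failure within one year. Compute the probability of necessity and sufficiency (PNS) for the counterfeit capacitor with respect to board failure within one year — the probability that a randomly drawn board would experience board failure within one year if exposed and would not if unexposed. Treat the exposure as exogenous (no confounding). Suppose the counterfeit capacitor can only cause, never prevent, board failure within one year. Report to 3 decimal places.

p₁ = 0.0911, p₀ = 0.0624.
Under exogeneity and monotonicity, PNS = p₁ − p₀.
PNS = 0.0911 − 0.0624 = 0.0287

PNS ≈ 0.029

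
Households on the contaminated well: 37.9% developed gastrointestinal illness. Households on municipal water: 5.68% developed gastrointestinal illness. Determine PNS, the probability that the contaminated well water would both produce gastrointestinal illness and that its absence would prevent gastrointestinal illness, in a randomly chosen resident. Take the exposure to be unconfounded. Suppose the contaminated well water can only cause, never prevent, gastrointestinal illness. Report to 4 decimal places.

p₁ = 0.379, p₀ = 0.0568.
Under exogeneity and monotonicity, PNS = p₁ − p₀.
PNS = 0.379 − 0.0568 = 0.3222

PNS ≈ 0.3222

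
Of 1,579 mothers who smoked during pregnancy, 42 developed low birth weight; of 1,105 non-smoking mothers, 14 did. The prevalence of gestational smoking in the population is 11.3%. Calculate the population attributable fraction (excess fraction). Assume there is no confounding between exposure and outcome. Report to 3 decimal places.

PAF ≈ 0.111

p₁ = P(outcome | exposed) = 42/1579 = 0.026599
p₀ = P(outcome | unexposed) = 14/1105 = 0.01267
Overall risk P(Y=1) = π·p₁ + (1−π)·p₀ = 0.113×0.026599 + 0.887×0.01267 = 0.014244.
Under exogeneity, PAF = [P(Y=1) − p₀] / P(Y=1).
PAF = (0.014244 − 0.01267) / 0.014244 ≈ 0.1105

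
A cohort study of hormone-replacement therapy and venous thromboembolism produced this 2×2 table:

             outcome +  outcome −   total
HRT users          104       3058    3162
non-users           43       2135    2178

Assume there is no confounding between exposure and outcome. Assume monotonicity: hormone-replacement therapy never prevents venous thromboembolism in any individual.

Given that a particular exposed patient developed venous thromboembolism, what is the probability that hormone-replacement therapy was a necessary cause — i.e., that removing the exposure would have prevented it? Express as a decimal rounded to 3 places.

p₁ = P(outcome | exposed) = 104/3162 = 0.032891
p₀ = P(outcome | unexposed) = 43/2178 = 0.019743
Under exogeneity and monotonicity, PN = (p₁ − p₀) / p₁.
PN = (0.032891 − 0.019743) / 0.032891 = 0.013148 / 0.032891 ≈ 0.3997

PN ≈ 0.400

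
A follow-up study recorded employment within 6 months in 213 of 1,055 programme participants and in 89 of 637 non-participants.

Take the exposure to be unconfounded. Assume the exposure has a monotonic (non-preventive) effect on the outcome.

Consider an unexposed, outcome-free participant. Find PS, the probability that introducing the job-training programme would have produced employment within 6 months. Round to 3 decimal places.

p₁ = P(outcome | exposed) = 213/1055 = 0.2019
p₀ = P(outcome | unexposed) = 89/637 = 0.13972
Under exogeneity and monotonicity, PS = (p₁ − p₀) / (1 − p₀).
PS = (0.2019 − 0.13972) / (1 − 0.13972) = 0.062178 / 0.86028 ≈ 0.0723

PS ≈ 0.072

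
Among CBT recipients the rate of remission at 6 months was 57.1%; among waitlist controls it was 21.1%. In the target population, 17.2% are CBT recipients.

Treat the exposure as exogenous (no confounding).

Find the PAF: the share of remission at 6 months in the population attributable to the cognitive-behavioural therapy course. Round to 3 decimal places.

p₁ = 0.571, p₀ = 0.211.
Overall risk P(Y=1) = π·p₁ + (1−π)·p₀ = 0.172×0.571 + 0.828×0.211 = 0.27292.
Under exogeneity, PAF = [P(Y=1) − p₀] / P(Y=1).
PAF = (0.27292 − 0.211) / 0.27292 ≈ 0.2269

PAF ≈ 0.227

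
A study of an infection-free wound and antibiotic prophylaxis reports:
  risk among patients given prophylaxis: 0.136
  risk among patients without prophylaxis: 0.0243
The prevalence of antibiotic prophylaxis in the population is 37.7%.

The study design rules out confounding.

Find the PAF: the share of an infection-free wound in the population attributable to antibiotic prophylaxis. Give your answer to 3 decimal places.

Let p₁ = 0.136, p₀ = 0.0243.
Overall risk P(Y=1) = π·p₁ + (1−π)·p₀ = 0.377×0.136 + 0.623×0.0243 = 0.066411.
Under exogeneity, PAF = [P(Y=1) − p₀] / P(Y=1).
PAF = (0.066411 − 0.0243) / 0.066411 ≈ 0.6341

PAF ≈ 0.634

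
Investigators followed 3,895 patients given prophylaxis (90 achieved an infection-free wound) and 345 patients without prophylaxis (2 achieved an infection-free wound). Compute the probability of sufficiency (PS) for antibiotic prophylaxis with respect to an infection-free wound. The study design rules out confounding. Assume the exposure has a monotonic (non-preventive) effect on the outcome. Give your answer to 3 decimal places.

p₁ = P(outcome | exposed) = 90/3895 = 0.023107
p₀ = P(outcome | unexposed) = 2/345 = 0.0057971
Under exogeneity and monotonicity, PS = (p₁ − p₀) / (1 − p₀).
PS = (0.023107 − 0.0057971) / (1 − 0.0057971) = 0.017309 / 0.9942 ≈ 0.0174

PS ≈ 0.017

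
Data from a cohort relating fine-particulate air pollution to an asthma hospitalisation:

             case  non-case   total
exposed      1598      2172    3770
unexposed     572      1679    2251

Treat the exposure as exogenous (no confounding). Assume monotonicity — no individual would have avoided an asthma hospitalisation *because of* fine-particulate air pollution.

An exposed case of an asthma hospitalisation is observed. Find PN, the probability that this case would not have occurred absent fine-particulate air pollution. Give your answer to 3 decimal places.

p₁ = P(outcome | exposed) = 1598/3770 = 0.42387
p₀ = P(outcome | unexposed) = 572/2251 = 0.25411
Under exogeneity and monotonicity, PN = (p₁ − p₀) / p₁.
PN = (0.42387 − 0.25411) / 0.42387 = 0.16976 / 0.42387 ≈ 0.4005

PN ≈ 0.401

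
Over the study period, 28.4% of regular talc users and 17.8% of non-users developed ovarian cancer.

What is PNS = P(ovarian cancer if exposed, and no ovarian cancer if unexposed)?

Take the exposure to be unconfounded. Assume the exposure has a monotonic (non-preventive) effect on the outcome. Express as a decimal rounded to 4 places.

PNS ≈ 0.1060

p₁ = 0.284, p₀ = 0.178.
Under exogeneity and monotonicity, PNS = p₁ − p₀.
PNS = 0.284 − 0.178 = 0.106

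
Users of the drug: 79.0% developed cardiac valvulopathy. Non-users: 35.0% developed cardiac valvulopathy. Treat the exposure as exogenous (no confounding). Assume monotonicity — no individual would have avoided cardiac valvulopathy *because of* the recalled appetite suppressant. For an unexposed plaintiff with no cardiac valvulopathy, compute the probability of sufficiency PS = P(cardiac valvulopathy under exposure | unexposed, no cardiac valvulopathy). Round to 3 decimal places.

PS ≈ 0.677

p₁ = 0.79, p₀ = 0.35.
Under exogeneity and monotonicity, PS = (p₁ − p₀) / (1 − p₀).
PS = (0.79 − 0.35) / (1 − 0.35) = 0.44 / 0.65 ≈ 0.6769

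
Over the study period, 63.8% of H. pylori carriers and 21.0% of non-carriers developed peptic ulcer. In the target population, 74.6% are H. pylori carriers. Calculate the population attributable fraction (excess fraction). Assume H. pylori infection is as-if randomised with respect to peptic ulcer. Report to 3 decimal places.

p₁ = 0.638, p₀ = 0.21.
Overall risk P(Y=1) = π·p₁ + (1−π)·p₀ = 0.746×0.638 + 0.254×0.21 = 0.52929.
Under exogeneity, PAF = [P(Y=1) − p₀] / P(Y=1).
PAF = (0.52929 − 0.21) / 0.52929 ≈ 0.6032

PAF ≈ 0.603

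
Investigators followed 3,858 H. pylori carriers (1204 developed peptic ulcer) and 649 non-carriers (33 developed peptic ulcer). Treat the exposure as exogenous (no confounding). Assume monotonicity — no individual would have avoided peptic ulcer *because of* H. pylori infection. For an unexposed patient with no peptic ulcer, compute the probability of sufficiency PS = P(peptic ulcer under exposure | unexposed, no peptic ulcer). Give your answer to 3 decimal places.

p₁ = P(outcome | exposed) = 1204/3858 = 0.31208
p₀ = P(outcome | unexposed) = 33/649 = 0.050847
Under exogeneity and monotonicity, PS = (p₁ − p₀) / (1 − p₀).
PS = (0.31208 − 0.050847) / (1 − 0.050847) = 0.26123 / 0.94915 ≈ 0.2752

PS ≈ 0.275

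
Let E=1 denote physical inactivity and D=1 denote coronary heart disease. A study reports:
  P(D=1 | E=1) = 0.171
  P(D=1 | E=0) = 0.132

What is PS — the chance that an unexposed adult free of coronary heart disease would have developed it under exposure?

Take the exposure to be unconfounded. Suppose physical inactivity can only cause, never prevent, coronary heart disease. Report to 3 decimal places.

Let p₁ = 0.171, p₀ = 0.132.
Under exogeneity and monotonicity, PS = (p₁ − p₀) / (1 − p₀).
PS = (0.171 − 0.132) / (1 − 0.132) = 0.039 / 0.868 ≈ 0.0449

PS ≈ 0.045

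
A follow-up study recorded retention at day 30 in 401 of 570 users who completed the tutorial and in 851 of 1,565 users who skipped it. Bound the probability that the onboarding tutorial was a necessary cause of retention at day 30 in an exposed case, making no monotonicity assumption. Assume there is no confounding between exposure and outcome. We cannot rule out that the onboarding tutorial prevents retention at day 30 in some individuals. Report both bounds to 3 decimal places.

p₁ = P(outcome | exposed) = 401/570 = 0.70351
p₀ = P(outcome | unexposed) = 851/1565 = 0.54377
Under exogeneity alone the bounds on PN are max{0,(p₁−p₀)/p₁} ≤ PN ≤ min{1,(1−p₀)/p₁}.
  lower = (p₁ − p₀)/p₁ = 0.15974 / 0.70351 ≈ 0.2271
  upper = min{1, (1 − p₀)/p₁} = 0.45623 / 0.70351 ≈ 0.6485

0.227 ≤ PN ≤ 0.649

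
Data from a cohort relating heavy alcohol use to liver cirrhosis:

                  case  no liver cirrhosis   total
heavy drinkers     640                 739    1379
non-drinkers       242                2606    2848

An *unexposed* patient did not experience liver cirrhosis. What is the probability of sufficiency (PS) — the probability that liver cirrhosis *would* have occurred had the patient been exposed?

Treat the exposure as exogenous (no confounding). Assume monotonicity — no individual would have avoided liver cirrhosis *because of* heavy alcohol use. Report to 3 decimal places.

p₁ = P(outcome | exposed) = 640/1379 = 0.4641
p₀ = P(outcome | unexposed) = 242/2848 = 0.084972
Under exogeneity and monotonicity, PS = (p₁ − p₀) / (1 − p₀).
PS = (0.4641 − 0.084972) / (1 − 0.084972) = 0.37913 / 0.91503 ≈ 0.4143

PS ≈ 0.414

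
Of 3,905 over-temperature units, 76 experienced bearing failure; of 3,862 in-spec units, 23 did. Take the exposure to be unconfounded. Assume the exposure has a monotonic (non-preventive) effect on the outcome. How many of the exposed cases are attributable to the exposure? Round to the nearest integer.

p₁ = P(outcome | exposed) = 76/3905 = 0.019462
p₀ = P(outcome | unexposed) = 23/3862 = 0.0059555
PN = (p₁ − p₀)/p₁ = (0.019462 − 0.0059555) / 0.019462 ≈ 0.69400.
Attributable cases ≈ PN × (exposed cases) = 0.69400 × 76 ≈ 52.74.

about 53 cases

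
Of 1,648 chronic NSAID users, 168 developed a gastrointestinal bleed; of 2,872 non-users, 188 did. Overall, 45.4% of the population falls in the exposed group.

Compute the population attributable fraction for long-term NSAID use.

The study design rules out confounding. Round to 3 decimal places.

p₁ = P(outcome | exposed) = 168/1648 = 0.10194
p₀ = P(outcome | unexposed) = 188/2872 = 0.06546
Overall risk P(Y=1) = π·p₁ + (1−π)·p₀ = 0.454×0.10194 + 0.546×0.06546 = 0.082023.
Under exogeneity, PAF = [P(Y=1) − p₀] / P(Y=1).
PAF = (0.082023 − 0.06546) / 0.082023 ≈ 0.2019

PAF ≈ 0.202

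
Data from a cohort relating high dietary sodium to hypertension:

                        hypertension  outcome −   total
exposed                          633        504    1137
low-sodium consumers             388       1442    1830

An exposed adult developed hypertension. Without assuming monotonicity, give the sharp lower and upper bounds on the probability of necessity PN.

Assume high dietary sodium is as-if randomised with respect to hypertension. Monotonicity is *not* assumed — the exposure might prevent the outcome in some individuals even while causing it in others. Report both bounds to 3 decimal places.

p₁ = P(outcome | exposed) = 633/1137 = 0.55673
p₀ = P(outcome | unexposed) = 388/1830 = 0.21202
Under exogeneity alone the bounds on PN are max{0,(p₁−p₀)/p₁} ≤ PN ≤ min{1,(1−p₀)/p₁}.
  lower = (p₁ − p₀)/p₁ = 0.34471 / 0.55673 ≈ 0.6192
  upper = min{1, (1 − p₀)/p₁} = 0.78798 / 0.55673 ≈ 1.4154 → capped at 1

0.619 ≤ PN ≤ 1.000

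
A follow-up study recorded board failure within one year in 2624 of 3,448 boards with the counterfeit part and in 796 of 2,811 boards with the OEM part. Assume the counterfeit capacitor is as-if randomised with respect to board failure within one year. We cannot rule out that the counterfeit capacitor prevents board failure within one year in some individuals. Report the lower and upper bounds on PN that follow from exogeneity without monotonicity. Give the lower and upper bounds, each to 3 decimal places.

0.628 ≤ PN ≤ 0.942

p₁ = P(outcome | exposed) = 2624/3448 = 0.76102
p₀ = P(outcome | unexposed) = 796/2811 = 0.28317
Under exogeneity alone the bounds on PN are max{0,(p₁−p₀)/p₁} ≤ PN ≤ min{1,(1−p₀)/p₁}.
  lower = (p₁ − p₀)/p₁ = 0.47785 / 0.76102 ≈ 0.6279
  upper = min{1, (1 − p₀)/p₁} = 0.71683 / 0.76102 ≈ 0.9419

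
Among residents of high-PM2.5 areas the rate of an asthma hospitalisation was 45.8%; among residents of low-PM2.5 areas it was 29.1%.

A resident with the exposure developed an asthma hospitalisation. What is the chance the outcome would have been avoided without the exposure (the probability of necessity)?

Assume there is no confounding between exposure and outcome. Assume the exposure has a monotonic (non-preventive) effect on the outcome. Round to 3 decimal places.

PN ≈ 0.365

p₁ = 0.458, p₀ = 0.291.
Under exogeneity and monotonicity, PN = (p₁ − p₀) / p₁.
PN = (0.458 − 0.291) / 0.458 = 0.167 / 0.458 ≈ 0.3646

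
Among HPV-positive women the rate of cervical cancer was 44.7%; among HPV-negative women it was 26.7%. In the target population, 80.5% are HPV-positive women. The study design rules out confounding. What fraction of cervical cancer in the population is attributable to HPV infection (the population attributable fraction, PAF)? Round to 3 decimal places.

p₁ = 0.447, p₀ = 0.267.
Overall risk P(Y=1) = π·p₁ + (1−π)·p₀ = 0.805×0.447 + 0.195×0.267 = 0.4119.
Under exogeneity, PAF = [P(Y=1) − p₀] / P(Y=1).
PAF = (0.4119 − 0.267) / 0.4119 ≈ 0.3518

PAF ≈ 0.352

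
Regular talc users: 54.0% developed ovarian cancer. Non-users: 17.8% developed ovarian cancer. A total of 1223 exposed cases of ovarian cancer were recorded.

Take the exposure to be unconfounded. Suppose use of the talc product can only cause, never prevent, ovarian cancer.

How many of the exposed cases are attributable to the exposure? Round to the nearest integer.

p₁ = 0.54, p₀ = 0.178.
PN = (p₁ − p₀)/p₁ = (0.54 − 0.178) / 0.54 ≈ 0.67037.
Attributable cases ≈ PN × (exposed cases) = 0.67037 × 1223 ≈ 819.86.

about 820 cases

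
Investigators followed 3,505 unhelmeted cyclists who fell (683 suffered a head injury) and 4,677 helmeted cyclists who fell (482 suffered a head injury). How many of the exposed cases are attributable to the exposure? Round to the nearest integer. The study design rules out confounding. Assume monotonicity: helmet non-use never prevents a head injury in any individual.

p₁ = P(outcome | exposed) = 683/3505 = 0.19486
p₀ = P(outcome | unexposed) = 482/4677 = 0.10306
PN = (p₁ − p₀)/p₁ = (0.19486 − 0.10306) / 0.19486 ≈ 0.47113.
Attributable cases ≈ PN × (exposed cases) = 0.47113 × 683 ≈ 321.78.

about 322 cases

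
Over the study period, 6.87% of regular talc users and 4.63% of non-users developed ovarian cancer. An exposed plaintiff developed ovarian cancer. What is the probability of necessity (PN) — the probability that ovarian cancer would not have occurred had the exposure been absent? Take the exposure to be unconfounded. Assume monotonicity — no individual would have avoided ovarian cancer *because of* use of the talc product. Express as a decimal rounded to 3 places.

PN ≈ 0.326

p₁ = 0.0687, p₀ = 0.0463.
Under exogeneity and monotonicity, PN = (p₁ − p₀) / p₁.
PN = (0.0687 − 0.0463) / 0.0687 = 0.0224 / 0.0687 ≈ 0.3261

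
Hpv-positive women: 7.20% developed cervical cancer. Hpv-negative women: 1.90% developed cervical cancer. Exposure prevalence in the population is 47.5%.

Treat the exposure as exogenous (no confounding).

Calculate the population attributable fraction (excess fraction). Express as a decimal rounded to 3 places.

PAF ≈ 0.570

p₁ = 0.072, p₀ = 0.019.
Overall risk P(Y=1) = π·p₁ + (1−π)·p₀ = 0.475×0.072 + 0.525×0.019 = 0.044175.
Under exogeneity, PAF = [P(Y=1) − p₀] / P(Y=1).
PAF = (0.044175 − 0.019) / 0.044175 ≈ 0.5699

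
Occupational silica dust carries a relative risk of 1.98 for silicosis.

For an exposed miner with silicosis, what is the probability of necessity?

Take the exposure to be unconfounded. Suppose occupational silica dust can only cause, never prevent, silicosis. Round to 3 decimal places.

PN ≈ 0.495

Under exogeneity and monotonicity, PN = (RR − 1) / RR = 1 − 1/RR.
PN = (1.98 − 1) / 1.98 = 0.98 / 1.98 ≈ 0.4949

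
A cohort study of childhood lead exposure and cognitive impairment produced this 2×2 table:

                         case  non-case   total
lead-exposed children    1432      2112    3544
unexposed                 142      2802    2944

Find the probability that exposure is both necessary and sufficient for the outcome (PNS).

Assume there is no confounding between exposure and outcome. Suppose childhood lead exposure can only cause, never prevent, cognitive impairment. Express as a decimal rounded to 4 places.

PNS ≈ 0.3558

p₁ = P(outcome | exposed) = 1432/3544 = 0.40406
p₀ = P(outcome | unexposed) = 142/2944 = 0.048234
Under exogeneity and monotonicity, PNS = p₁ − p₀.
PNS = 0.40406 − 0.048234 = 0.35583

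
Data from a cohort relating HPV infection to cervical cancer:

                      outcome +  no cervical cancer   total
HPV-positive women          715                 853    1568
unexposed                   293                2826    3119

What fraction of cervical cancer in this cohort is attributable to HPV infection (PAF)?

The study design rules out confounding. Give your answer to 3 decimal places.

PAF ≈ 0.563

p₁ = P(outcome | exposed) = 715/1568 = 0.45599
p₀ = P(outcome | unexposed) = 293/3119 = 0.09394
Exposure prevalence π = 1568/4687 = 0.33454; overall risk P(Y=1) = 0.21506.
Under exogeneity, PAF = [P(Y=1) − p₀]/P(Y=1).
PAF = (0.21506 − 0.09394) / 0.21506 ≈ 0.5632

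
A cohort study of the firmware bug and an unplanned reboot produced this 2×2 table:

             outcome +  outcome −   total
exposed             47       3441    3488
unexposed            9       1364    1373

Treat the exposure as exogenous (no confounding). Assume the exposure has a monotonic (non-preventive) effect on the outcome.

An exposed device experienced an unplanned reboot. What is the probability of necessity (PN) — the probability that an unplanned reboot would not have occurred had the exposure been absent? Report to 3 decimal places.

p₁ = P(outcome | exposed) = 47/3488 = 0.013475
p₀ = P(outcome | unexposed) = 9/1373 = 0.006555
Under exogeneity and monotonicity, PN = (p₁ − p₀) / p₁.
PN = (0.013475 − 0.006555) / 0.013475 = 0.0069198 / 0.013475 ≈ 0.5135

PN ≈ 0.514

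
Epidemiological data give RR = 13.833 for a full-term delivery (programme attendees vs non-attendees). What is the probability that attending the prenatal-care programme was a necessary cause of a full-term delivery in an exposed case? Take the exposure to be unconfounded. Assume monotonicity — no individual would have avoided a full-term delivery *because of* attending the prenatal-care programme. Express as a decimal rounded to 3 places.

Under exogeneity and monotonicity, PN = (RR − 1) / RR = 1 − 1/RR.
PN = (13.833 − 1) / 13.833 = 12.83 / 13.833 ≈ 0.9277

PN ≈ 0.928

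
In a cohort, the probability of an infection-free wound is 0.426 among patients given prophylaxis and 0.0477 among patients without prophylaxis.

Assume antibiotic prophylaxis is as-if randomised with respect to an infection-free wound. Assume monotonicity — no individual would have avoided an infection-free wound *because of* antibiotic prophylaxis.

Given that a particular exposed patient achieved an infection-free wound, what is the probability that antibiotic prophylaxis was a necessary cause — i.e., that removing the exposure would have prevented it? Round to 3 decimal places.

Let p₁ = 0.426, p₀ = 0.0477.
Under exogeneity and monotonicity, PN = (p₁ − p₀) / p₁.
PN = (0.426 − 0.0477) / 0.426 = 0.3783 / 0.426 ≈ 0.8880

PN ≈ 0.888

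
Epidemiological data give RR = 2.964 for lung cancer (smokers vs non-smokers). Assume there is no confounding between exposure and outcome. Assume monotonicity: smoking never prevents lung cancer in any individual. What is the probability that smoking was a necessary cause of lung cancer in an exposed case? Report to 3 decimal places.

PN ≈ 0.663

Under exogeneity and monotonicity, PN = (RR − 1) / RR = 1 − 1/RR.
PN = (2.964 − 1) / 2.964 = 1.964 / 2.964 ≈ 0.6626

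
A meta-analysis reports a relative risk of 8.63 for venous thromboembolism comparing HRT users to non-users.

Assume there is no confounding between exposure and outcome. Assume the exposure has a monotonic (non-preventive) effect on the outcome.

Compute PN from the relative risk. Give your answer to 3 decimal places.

PN ≈ 0.884

Under exogeneity and monotonicity, PN = (RR − 1) / RR = 1 − 1/RR.
PN = (8.63 − 1) / 8.63 = 7.63 / 8.63 ≈ 0.8841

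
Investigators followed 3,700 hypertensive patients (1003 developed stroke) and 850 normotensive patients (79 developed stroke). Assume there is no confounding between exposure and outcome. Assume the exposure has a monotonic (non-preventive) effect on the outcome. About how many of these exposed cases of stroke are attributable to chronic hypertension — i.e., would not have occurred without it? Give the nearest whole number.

p₁ = P(outcome | exposed) = 1003/3700 = 0.27108
p₀ = P(outcome | unexposed) = 79/850 = 0.092941
PN = (p₁ − p₀)/p₁ = (0.27108 − 0.092941) / 0.27108 ≈ 0.65715.
Attributable cases ≈ PN × (exposed cases) = 0.65715 × 1003 ≈ 659.12.

about 659 cases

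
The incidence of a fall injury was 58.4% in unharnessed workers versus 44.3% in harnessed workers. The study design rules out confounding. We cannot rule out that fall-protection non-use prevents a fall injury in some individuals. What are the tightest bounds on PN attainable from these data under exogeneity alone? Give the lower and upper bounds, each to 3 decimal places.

p₁ = 0.584, p₀ = 0.443.
Under exogeneity alone the bounds on PN are max{0,(p₁−p₀)/p₁} ≤ PN ≤ min{1,(1−p₀)/p₁}.
  lower = (p₁ − p₀)/p₁ = 0.141 / 0.584 ≈ 0.2414
  upper = min{1, (1 − p₀)/p₁} = 0.557 / 0.584 ≈ 0.9538

0.241 ≤ PN ≤ 0.954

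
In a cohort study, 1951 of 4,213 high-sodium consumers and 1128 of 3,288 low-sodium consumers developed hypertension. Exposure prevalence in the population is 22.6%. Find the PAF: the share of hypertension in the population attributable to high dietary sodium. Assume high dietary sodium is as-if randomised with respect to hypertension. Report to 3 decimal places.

PAF ≈ 0.073

p₁ = P(outcome | exposed) = 1951/4213 = 0.46309
p₀ = P(outcome | unexposed) = 1128/3288 = 0.34307
Overall risk P(Y=1) = π·p₁ + (1−π)·p₀ = 0.226×0.46309 + 0.774×0.34307 = 0.37019.
Under exogeneity, PAF = [P(Y=1) − p₀] / P(Y=1).
PAF = (0.37019 − 0.34307) / 0.37019 ≈ 0.0733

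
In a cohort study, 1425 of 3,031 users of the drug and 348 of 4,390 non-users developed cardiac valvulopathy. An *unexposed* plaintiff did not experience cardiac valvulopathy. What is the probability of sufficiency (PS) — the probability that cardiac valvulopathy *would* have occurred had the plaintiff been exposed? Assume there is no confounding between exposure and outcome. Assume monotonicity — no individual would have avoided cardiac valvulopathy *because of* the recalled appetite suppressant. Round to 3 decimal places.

p₁ = P(outcome | exposed) = 1425/3031 = 0.47014
p₀ = P(outcome | unexposed) = 348/4390 = 0.079271
Under exogeneity and monotonicity, PS = (p₁ − p₀) / (1 − p₀).
PS = (0.47014 − 0.079271) / (1 − 0.079271) = 0.39087 / 0.92073 ≈ 0.4245

PS ≈ 0.425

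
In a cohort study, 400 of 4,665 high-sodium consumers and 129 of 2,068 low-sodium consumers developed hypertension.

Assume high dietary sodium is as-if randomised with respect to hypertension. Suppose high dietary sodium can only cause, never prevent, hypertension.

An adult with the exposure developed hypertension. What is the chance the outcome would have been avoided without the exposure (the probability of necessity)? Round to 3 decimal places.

PN ≈ 0.273

p₁ = P(outcome | exposed) = 400/4665 = 0.085745
p₀ = P(outcome | unexposed) = 129/2068 = 0.062379
Under exogeneity and monotonicity, PN = (p₁ − p₀) / p₁.
PN = (0.085745 − 0.062379) / 0.085745 = 0.023366 / 0.085745 ≈ 0.2725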